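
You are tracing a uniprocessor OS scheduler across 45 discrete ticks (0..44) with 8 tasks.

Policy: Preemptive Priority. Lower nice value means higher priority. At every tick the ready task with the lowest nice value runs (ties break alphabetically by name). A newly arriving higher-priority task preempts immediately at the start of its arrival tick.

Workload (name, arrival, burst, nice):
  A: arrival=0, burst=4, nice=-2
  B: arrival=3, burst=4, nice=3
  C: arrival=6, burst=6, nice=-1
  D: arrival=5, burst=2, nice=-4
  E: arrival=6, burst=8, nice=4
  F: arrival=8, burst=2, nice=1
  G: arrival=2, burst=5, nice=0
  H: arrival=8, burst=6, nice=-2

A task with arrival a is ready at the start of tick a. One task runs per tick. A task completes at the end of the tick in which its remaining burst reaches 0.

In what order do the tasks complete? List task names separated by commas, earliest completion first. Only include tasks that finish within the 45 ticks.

completion order = A, D, H, C, G, F, B, E

t=0: ready={A} → run A
t=1: ready={A} → run A
t=2: ready={A,G} → run A
t=3: ready={A,B,G} → run A
t=4: ready={B,G} → run G
t=5: ready={B,D,G} → run D
t=6: ready={B,C,D,E,G} → run D
t=7: ready={B,C,E,G} → run C
t=8: ready={B,C,E,F,G,H} → run H
t=9: ready={B,C,E,F,G,H} → run H
t=10: ready={B,C,E,F,G,H} → run H
t=11: ready={B,C,E,F,G,H} → run H
t=12: ready={B,C,E,F,G,H} → run H
t=13: ready={B,C,E,F,G,H} → run H
t=14: ready={B,C,E,F,G} → run C
t=15: ready={B,C,E,F,G} → run C
t=16: ready={B,C,E,F,G} → run C
t=17: ready={B,C,E,F,G} → run C
t=18: ready={B,C,E,F,G} → run C
t=19: ready={B,E,F,G} → run G
t=20: ready={B,E,F,G} → run G
t=21: ready={B,E,F,G} → run G
t=22: ready={B,E,F,G} → run G
t=23: ready={B,E,F} → run F
t=24: ready={B,E,F} → run F
t=25: ready={B,E} → run B
t=26: ready={B,E} → run B
t=27: ready={B,E} → run B
t=28: ready={B,E} → run B
t=29: ready={E} → run E
t=30: ready={E} → run E
t=31: ready={E} → run E
t=32: ready={E} → run E
t=33: ready={E} → run E
t=34: ready={E} → run E
t=35: ready={E} → run E
t=36: ready={E} → run E
t=37: (idle)
t=38: (idle)
t=39: (idle)
t=40: (idle)
t=41: (idle)
t=42: (idle)
t=43: (idle)
t=44: (idle)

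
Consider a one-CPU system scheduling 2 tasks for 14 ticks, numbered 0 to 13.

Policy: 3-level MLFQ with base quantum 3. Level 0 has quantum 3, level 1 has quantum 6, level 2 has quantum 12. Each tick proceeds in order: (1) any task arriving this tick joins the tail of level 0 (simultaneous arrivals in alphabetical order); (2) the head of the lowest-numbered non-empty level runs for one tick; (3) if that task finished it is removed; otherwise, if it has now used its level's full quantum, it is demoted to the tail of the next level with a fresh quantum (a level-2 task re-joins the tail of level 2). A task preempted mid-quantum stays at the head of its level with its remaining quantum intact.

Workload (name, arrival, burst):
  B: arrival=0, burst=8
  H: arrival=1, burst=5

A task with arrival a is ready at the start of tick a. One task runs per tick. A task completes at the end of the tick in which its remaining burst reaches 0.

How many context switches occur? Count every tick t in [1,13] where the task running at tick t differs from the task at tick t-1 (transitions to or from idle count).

context switches = 4

t=0: L0/L1/L2 = B/-/- → run B
t=1: L0/L1/L2 = BH/-/- → run B
t=2: L0/L1/L2 = BH/-/- → run B
t=3: L0/L1/L2 = H/B/- → run H
t=4: L0/L1/L2 = H/B/- → run H
t=5: L0/L1/L2 = H/B/- → run H
t=6: L0/L1/L2 = -/BH/- → run B
t=7: L0/L1/L2 = -/BH/- → run B
t=8: L0/L1/L2 = -/BH/- → run B
t=9: L0/L1/L2 = -/BH/- → run B
t=10: L0/L1/L2 = -/BH/- → run B
t=11: L0/L1/L2 = -/H/- → run H
t=12: L0/L1/L2 = -/H/- → run H
t=13: (idle)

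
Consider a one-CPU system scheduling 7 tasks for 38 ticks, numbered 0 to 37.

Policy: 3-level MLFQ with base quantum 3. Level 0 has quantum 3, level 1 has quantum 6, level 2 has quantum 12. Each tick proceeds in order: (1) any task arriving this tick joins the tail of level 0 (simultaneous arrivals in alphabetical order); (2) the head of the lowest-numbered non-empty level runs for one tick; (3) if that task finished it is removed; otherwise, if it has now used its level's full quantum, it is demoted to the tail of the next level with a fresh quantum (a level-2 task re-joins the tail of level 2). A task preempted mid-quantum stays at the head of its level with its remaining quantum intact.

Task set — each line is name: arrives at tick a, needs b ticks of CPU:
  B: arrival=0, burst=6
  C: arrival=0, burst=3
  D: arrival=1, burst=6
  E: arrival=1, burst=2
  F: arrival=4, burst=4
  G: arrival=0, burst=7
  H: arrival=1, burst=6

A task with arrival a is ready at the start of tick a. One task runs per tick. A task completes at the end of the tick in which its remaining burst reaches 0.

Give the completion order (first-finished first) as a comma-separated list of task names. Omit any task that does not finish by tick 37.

t=0: L0/L1/L2 = BCG/-/- → run B
t=1: L0/L1/L2 = BCGDEH/-/- → run B
t=2: L0/L1/L2 = BCGDEH/-/- → run B
t=3: L0/L1/L2 = CGDEH/B/- → run C
t=4: L0/L1/L2 = CGDEHF/B/- → run C
t=5: L0/L1/L2 = CGDEHF/B/- → run C
t=6: L0/L1/L2 = GDEHF/B/- → run G
t=7: L0/L1/L2 = GDEHF/B/- → run G
t=8: L0/L1/L2 = GDEHF/B/- → run G
t=9: L0/L1/L2 = DEHF/BG/- → run D
t=10: L0/L1/L2 = DEHF/BG/- → run D
t=11: L0/L1/L2 = DEHF/BG/- → run D
t=12: L0/L1/L2 = EHF/BGD/- → run E
t=13: L0/L1/L2 = EHF/BGD/- → run E
t=14: L0/L1/L2 = HF/BGD/- → run H
t=15: L0/L1/L2 = HF/BGD/- → run H
t=16: L0/L1/L2 = HF/BGD/- → run H
t=17: L0/L1/L2 = F/BGDH/- → run F
t=18: L0/L1/L2 = F/BGDH/- → run F
t=19: L0/L1/L2 = F/BGDH/- → run F
t=20: L0/L1/L2 = -/BGDHF/- → run B
t=21: L0/L1/L2 = -/BGDHF/- → run B
t=22: L0/L1/L2 = -/BGDHF/- → run B
t=23: L0/L1/L2 = -/GDHF/- → run G
t=24: L0/L1/L2 = -/GDHF/- → run G
t=25: L0/L1/L2 = -/GDHF/- → run G
t=26: L0/L1/L2 = -/GDHF/- → run G
t=27: L0/L1/L2 = -/DHF/- → run D
t=28: L0/L1/L2 = -/DHF/- → run D
t=29: L0/L1/L2 = -/DHF/- → run D
t=30: L0/L1/L2 = -/HF/- → run H
t=31: L0/L1/L2 = -/HF/- → run H
t=32: L0/L1/L2 = -/HF/- → run H
t=33: L0/L1/L2 = -/F/- → run F
t=34: (idle)
t=35: (idle)
t=36: (idle)
t=37: (idle)

completion order = C, E, B, G, D, H, F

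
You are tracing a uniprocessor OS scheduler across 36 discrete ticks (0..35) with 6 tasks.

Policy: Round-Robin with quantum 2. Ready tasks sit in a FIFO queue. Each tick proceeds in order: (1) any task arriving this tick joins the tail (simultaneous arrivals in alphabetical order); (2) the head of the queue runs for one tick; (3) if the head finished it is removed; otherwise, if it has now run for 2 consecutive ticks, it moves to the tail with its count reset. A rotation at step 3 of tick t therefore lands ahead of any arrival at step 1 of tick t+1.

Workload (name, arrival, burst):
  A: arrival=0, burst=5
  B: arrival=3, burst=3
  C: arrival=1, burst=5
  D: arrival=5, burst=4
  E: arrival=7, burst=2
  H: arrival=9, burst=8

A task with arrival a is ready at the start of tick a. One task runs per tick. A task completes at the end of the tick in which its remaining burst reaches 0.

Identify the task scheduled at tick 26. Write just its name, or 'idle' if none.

running at tick 26 = H

t=0: queue=[A] q_used=0 → run A
t=1: queue=[A,C] q_used=1 → run A
t=2: queue=[C,A] q_used=0 → run C
t=3: queue=[C,A,B] q_used=1 → run C
t=4: queue=[A,B,C] q_used=0 → run A
t=5: queue=[A,B,C,D] q_used=1 → run A
t=6: queue=[B,C,D,A] q_used=0 → run B
t=7: queue=[B,C,D,A,E] q_used=1 → run B
t=8: queue=[C,D,A,E,B] q_used=0 → run C
t=9: queue=[C,D,A,E,B,H] q_used=1 → run C
t=10: queue=[D,A,E,B,H,C] q_used=0 → run D
t=11: queue=[D,A,E,B,H,C] q_used=1 → run D
t=12: queue=[A,E,B,H,C,D] q_used=0 → run A
t=13: queue=[E,B,H,C,D] q_used=0 → run E
t=14: queue=[E,B,H,C,D] q_used=1 → run E
t=15: queue=[B,H,C,D] q_used=0 → run B
t=16: queue=[H,C,D] q_used=0 → run H
t=17: queue=[H,C,D] q_used=1 → run H
t=18: queue=[C,D,H] q_used=0 → run C
t=19: queue=[D,H] q_used=0 → run D
t=20: queue=[D,H] q_used=1 → run D
t=21: queue=[H] q_used=0 → run H
t=22: queue=[H] q_used=1 → run H
t=23: queue=[H] q_used=0 → run H
t=24: queue=[H] q_used=1 → run H
t=25: queue=[H] q_used=0 → run H
t=26: queue=[H] q_used=1 → run H
t=27: (idle)
t=28: (idle)
t=29: (idle)
t=30: (idle)
t=31: (idle)
t=32: (idle)
t=33: (idle)
t=34: (idle)
t=35: (idle)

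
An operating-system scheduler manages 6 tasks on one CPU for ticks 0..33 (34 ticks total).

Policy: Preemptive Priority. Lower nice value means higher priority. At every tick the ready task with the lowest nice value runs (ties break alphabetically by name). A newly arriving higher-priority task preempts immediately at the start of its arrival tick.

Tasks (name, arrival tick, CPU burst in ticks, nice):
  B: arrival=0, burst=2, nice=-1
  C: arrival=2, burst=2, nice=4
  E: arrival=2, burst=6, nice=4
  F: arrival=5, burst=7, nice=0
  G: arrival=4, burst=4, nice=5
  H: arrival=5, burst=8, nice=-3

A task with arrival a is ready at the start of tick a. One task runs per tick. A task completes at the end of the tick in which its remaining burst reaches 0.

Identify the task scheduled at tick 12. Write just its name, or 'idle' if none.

t=0: ready={B} → run B
t=1: ready={B} → run B
t=2: ready={C,E} → run C
t=3: ready={C,E} → run C
t=4: ready={E,G} → run E
t=5: ready={E,F,G,H} → run H
t=6: ready={E,F,G,H} → run H
t=7: ready={E,F,G,H} → run H
t=8: ready={E,F,G,H} → run H
t=9: ready={E,F,G,H} → run H
t=10: ready={E,F,G,H} → run H
t=11: ready={E,F,G,H} → run H
t=12: ready={E,F,G,H} → run H
t=13: ready={E,F,G} → run F
t=14: ready={E,F,G} → run F
t=15: ready={E,F,G} → run F
t=16: ready={E,F,G} → run F
t=17: ready={E,F,G} → run F
t=18: ready={E,F,G} → run F
t=19: ready={E,F,G} → run F
t=20: ready={E,G} → run E
t=21: ready={E,G} → run E
t=22: ready={E,G} → run E
t=23: ready={E,G} → run E
t=24: ready={E,G} → run E
t=25: ready={G} → run G
t=26: ready={G} → run G
t=27: ready={G} → run G
t=28: ready={G} → run G
t=29: (idle)
t=30: (idle)
t=31: (idle)
t=32: (idle)
t=33: (idle)

running at tick 12 = H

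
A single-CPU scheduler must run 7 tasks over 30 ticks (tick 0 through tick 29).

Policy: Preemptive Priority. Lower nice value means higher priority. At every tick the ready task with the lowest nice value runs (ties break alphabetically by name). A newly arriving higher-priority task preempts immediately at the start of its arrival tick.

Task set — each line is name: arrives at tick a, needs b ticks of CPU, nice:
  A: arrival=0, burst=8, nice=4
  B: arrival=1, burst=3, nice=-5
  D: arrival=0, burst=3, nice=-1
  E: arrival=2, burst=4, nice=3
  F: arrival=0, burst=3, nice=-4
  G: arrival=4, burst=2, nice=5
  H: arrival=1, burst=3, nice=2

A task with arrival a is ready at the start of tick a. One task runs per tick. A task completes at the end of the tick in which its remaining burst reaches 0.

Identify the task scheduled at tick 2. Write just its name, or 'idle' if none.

t=0: ready={A,D,F} → run F
t=1: ready={A,B,D,F,H} → run B
t=2: ready={A,B,D,E,F,H} → run B
t=3: ready={A,B,D,E,F,H} → run B
t=4: ready={A,D,E,F,G,H} → run F
t=5: ready={A,D,E,F,G,H} → run F
t=6: ready={A,D,E,G,H} → run D
t=7: ready={A,D,E,G,H} → run D
t=8: ready={A,D,E,G,H} → run D
t=9: ready={A,E,G,H} → run H
t=10: ready={A,E,G,H} → run H
t=11: ready={A,E,G,H} → run H
t=12: ready={A,E,G} → run E
t=13: ready={A,E,G} → run E
t=14: ready={A,E,G} → run E
t=15: ready={A,E,G} → run E
t=16: ready={A,G} → run A
t=17: ready={A,G} → run A
t=18: ready={A,G} → run A
t=19: ready={A,G} → run A
t=20: ready={A,G} → run A
t=21: ready={A,G} → run A
t=22: ready={A,G} → run A
t=23: ready={A,G} → run A
t=24: ready={G} → run G
t=25: ready={G} → run G
t=26: (idle)
t=27: (idle)
t=28: (idle)
t=29: (idle)

running at tick 2 = B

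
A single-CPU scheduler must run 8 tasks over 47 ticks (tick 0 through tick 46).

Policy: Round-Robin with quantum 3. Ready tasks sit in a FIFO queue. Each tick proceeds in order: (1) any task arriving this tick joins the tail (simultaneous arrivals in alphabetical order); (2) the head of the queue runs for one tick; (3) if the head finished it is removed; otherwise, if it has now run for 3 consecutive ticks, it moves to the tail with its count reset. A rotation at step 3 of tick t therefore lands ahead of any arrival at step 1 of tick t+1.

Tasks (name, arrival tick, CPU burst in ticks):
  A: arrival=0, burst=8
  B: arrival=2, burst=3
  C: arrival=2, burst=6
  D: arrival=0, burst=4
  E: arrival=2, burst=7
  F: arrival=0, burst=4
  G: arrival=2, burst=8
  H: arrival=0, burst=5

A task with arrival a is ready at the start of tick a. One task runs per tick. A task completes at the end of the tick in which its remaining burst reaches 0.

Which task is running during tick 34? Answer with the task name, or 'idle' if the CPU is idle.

running at tick 34 = E

t=0: queue=[A,D,F,H] q_used=0 → run A
t=1: queue=[A,D,F,H] q_used=1 → run A
t=2: queue=[A,D,F,H,B,C,E,G] q_used=2 → run A
t=3: queue=[D,F,H,B,C,E,G,A] q_used=0 → run D
t=4: queue=[D,F,H,B,C,E,G,A] q_used=1 → run D
t=5: queue=[D,F,H,B,C,E,G,A] q_used=2 → run D
t=6: queue=[F,H,B,C,E,G,A,D] q_used=0 → run F
t=7: queue=[F,H,B,C,E,G,A,D] q_used=1 → run F
t=8: queue=[F,H,B,C,E,G,A,D] q_used=2 → run F
t=9: queue=[H,B,C,E,G,A,D,F] q_used=0 → run H
t=10: queue=[H,B,C,E,G,A,D,F] q_used=1 → run H
t=11: queue=[H,B,C,E,G,A,D,F] q_used=2 → run H
t=12: queue=[B,C,E,G,A,D,F,H] q_used=0 → run B
t=13: queue=[B,C,E,G,A,D,F,H] q_used=1 → run B
t=14: queue=[B,C,E,G,A,D,F,H] q_used=2 → run B
t=15: queue=[C,E,G,A,D,F,H] q_used=0 → run C
t=16: queue=[C,E,G,A,D,F,H] q_used=1 → run C
t=17: queue=[C,E,G,A,D,F,H] q_used=2 → run C
t=18: queue=[E,G,A,D,F,H,C] q_used=0 → run E
t=19: queue=[E,G,A,D,F,H,C] q_used=1 → run E
t=20: queue=[E,G,A,D,F,H,C] q_used=2 → run E
t=21: queue=[G,A,D,F,H,C,E] q_used=0 → run G
t=22: queue=[G,A,D,F,H,C,E] q_used=1 → run G
t=23: queue=[G,A,D,F,H,C,E] q_used=2 → run G
t=24: queue=[A,D,F,H,C,E,G] q_used=0 → run A
t=25: queue=[A,D,F,H,C,E,G] q_used=1 → run A
t=26: queue=[A,D,F,H,C,E,G] q_used=2 → run A
t=27: queue=[D,F,H,C,E,G,A] q_used=0 → run D
t=28: queue=[F,H,C,E,G,A] q_used=0 → run F
t=29: queue=[H,C,E,G,A] q_used=0 → run H
t=30: queue=[H,C,E,G,A] q_used=1 → run H
t=31: queue=[C,E,G,A] q_used=0 → run C
t=32: queue=[C,E,G,A] q_used=1 → run C
t=33: queue=[C,E,G,A] q_used=2 → run C
t=34: queue=[E,G,A] q_used=0 → run E
t=35: queue=[E,G,A] q_used=1 → run E
t=36: queue=[E,G,A] q_used=2 → run E
t=37: queue=[G,A,E] q_used=0 → run G
t=38: queue=[G,A,E] q_used=1 → run G
t=39: queue=[G,A,E] q_used=2 → run G
t=40: queue=[A,E,G] q_used=0 → run A
t=41: queue=[A,E,G] q_used=1 → run A
t=42: queue=[E,G] q_used=0 → run E
t=43: queue=[G] q_used=0 → run G
t=44: queue=[G] q_used=1 → run G
t=45: (idle)
t=46: (idle)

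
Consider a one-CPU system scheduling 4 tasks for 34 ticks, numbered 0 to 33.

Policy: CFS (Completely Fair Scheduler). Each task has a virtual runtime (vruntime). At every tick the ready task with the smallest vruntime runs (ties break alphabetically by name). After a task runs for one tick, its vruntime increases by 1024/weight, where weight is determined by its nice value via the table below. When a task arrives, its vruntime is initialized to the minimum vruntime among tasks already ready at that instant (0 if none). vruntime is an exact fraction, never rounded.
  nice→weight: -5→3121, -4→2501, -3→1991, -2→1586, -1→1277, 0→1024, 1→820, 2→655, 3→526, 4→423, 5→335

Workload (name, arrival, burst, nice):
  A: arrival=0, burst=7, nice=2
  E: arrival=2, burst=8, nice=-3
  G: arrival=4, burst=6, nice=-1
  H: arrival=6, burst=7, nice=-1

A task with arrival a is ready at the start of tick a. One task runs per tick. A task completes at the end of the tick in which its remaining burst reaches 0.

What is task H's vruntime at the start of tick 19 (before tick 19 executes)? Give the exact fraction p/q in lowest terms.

vruntime(H, start of tick 19) = 10926283776/1665342085

t=0: vr[A=0] → run A
t=1: vr[A=1024/655] → run A
t=2: vr[A=2048/655 E=2048/655] → run A
t=3: vr[A=3072/655 E=2048/655] → run E
t=4: vr[A=3072/655 E=4748288/1304105 G=4748288/1304105] → run E
t=5: vr[A=3072/655 E=5419008/1304105 G=4748288/1304105] → run G
t=6: vr[A=3072/655 E=5419008/1304105 G=7398967296/1665342085 H=5419008/1304105] → run E
t=7: vr[A=3072/655 E=6089728/1304105 G=7398967296/1665342085 H=5419008/1304105] → run H
t=8: vr[A=3072/655 E=6089728/1304105 G=7398967296/1665342085 H=8255476736/1665342085] → run G
t=9: vr[A=3072/655 E=6089728/1304105 G=8734370816/1665342085 H=8255476736/1665342085] → run E
t=10: vr[A=3072/655 E=6760448/1304105 G=8734370816/1665342085 H=8255476736/1665342085] → run A
t=11: vr[A=4096/655 E=6760448/1304105 G=8734370816/1665342085 H=8255476736/1665342085] → run H
t=12: vr[A=4096/655 E=6760448/1304105 G=8734370816/1665342085 H=9590880256/1665342085] → run E
t=13: vr[A=4096/655 E=7431168/1304105 G=8734370816/1665342085 H=9590880256/1665342085] → run G
t=14: vr[A=4096/655 E=7431168/1304105 G=10069774336/1665342085 H=9590880256/1665342085] → run E
t=15: vr[A=4096/655 E=8101888/1304105 G=10069774336/1665342085 H=9590880256/1665342085] → run H
t=16: vr[A=4096/655 E=8101888/1304105 G=10069774336/1665342085 H=10926283776/1665342085] → run G
t=17: vr[A=4096/655 E=8101888/1304105 G=11405177856/1665342085 H=10926283776/1665342085] → run E
t=18: vr[A=4096/655 E=8772608/1304105 G=11405177856/1665342085 H=10926283776/1665342085] → run A
t=19: vr[A=1024/131 E=8772608/1304105 G=11405177856/1665342085 H=10926283776/1665342085] → run H
t=20: vr[A=1024/131 E=8772608/1304105 G=11405177856/1665342085 H=12261687296/1665342085] → run E
t=21: vr[A=1024/131 G=11405177856/1665342085 H=12261687296/1665342085] → run G
t=22: vr[A=1024/131 G=12740581376/1665342085 H=12261687296/1665342085] → run H
t=23: vr[A=1024/131 G=12740581376/1665342085 H=13597090816/1665342085] → run G
t=24: vr[A=1024/131 H=13597090816/1665342085] → run A
t=25: vr[A=6144/655 H=13597090816/1665342085] → run H
t=26: vr[A=6144/655 H=14932494336/1665342085] → run H
t=27: vr[A=6144/655] → run A
t=28: (idle)
t=29: (idle)
t=30: (idle)
t=31: (idle)
t=32: (idle)
t=33: (idle)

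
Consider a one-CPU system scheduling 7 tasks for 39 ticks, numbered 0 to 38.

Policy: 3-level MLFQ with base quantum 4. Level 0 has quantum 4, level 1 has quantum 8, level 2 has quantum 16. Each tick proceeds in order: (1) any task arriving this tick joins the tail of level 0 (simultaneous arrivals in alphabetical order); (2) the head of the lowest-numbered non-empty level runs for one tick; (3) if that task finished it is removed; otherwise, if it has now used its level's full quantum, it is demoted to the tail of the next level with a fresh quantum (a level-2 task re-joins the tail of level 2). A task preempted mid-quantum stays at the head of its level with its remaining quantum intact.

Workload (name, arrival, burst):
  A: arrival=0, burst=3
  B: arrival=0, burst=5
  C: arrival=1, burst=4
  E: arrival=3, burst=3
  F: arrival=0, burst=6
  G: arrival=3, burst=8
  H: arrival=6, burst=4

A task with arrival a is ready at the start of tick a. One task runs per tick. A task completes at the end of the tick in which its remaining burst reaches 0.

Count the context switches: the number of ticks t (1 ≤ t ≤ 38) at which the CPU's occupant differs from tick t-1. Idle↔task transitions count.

context switches = 10

t=0: L0/L1/L2 = ABF/-/- → run A
t=1: L0/L1/L2 = ABFC/-/- → run A
t=2: L0/L1/L2 = ABFC/-/- → run A
t=3: L0/L1/L2 = BFCEG/-/- → run B
t=4: L0/L1/L2 = BFCEG/-/- → run B
t=5: L0/L1/L2 = BFCEG/-/- → run B
t=6: L0/L1/L2 = BFCEGH/-/- → run B
t=7: L0/L1/L2 = FCEGH/B/- → run F
t=8: L0/L1/L2 = FCEGH/B/- → run F
t=9: L0/L1/L2 = FCEGH/B/- → run F
t=10: L0/L1/L2 = FCEGH/B/- → run F
t=11: L0/L1/L2 = CEGH/BF/- → run C
t=12: L0/L1/L2 = CEGH/BF/- → run C
t=13: L0/L1/L2 = CEGH/BF/- → run C
t=14: L0/L1/L2 = CEGH/BF/- → run C
t=15: L0/L1/L2 = EGH/BF/- → run E
t=16: L0/L1/L2 = EGH/BF/- → run E
t=17: L0/L1/L2 = EGH/BF/- → run E
t=18: L0/L1/L2 = GH/BF/- → run G
t=19: L0/L1/L2 = GH/BF/- → run G
t=20: L0/L1/L2 = GH/BF/- → run G
t=21: L0/L1/L2 = GH/BF/- → run G
t=22: L0/L1/L2 = H/BFG/- → run H
t=23: L0/L1/L2 = H/BFG/- → run H
t=24: L0/L1/L2 = H/BFG/- → run H
t=25: L0/L1/L2 = H/BFG/- → run H
t=26: L0/L1/L2 = -/BFG/- → run B
t=27: L0/L1/L2 = -/FG/- → run F
t=28: L0/L1/L2 = -/FG/- → run F
t=29: L0/L1/L2 = -/G/- → run G
t=30: L0/L1/L2 = -/G/- → run G
t=31: L0/L1/L2 = -/G/- → run G
t=32: L0/L1/L2 = -/G/- → run G
t=33: (idle)
t=34: (idle)
t=35: (idle)
t=36: (idle)
t=37: (idle)
t=38: (idle)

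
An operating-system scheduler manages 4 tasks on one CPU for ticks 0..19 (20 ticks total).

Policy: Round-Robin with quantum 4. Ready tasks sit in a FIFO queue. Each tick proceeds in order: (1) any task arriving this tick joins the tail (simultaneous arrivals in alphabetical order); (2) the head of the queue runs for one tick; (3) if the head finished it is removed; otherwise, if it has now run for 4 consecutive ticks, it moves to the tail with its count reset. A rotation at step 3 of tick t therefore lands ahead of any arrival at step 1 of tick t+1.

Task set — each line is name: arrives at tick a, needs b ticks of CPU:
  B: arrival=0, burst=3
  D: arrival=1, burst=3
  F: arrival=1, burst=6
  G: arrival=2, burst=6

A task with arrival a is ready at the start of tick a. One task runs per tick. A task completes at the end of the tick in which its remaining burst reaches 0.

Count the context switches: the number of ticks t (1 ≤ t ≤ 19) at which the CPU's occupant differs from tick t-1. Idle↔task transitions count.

context switches = 6

t=0: queue=[B] q_used=0 → run B
t=1: queue=[B,D,F] q_used=1 → run B
t=2: queue=[B,D,F,G] q_used=2 → run B
t=3: queue=[D,F,G] q_used=0 → run D
t=4: queue=[D,F,G] q_used=1 → run D
t=5: queue=[D,F,G] q_used=2 → run D
t=6: queue=[F,G] q_used=0 → run F
t=7: queue=[F,G] q_used=1 → run F
t=8: queue=[F,G] q_used=2 → run F
t=9: queue=[F,G] q_used=3 → run F
t=10: queue=[G,F] q_used=0 → run G
t=11: queue=[G,F] q_used=1 → run G
t=12: queue=[G,F] q_used=2 → run G
t=13: queue=[G,F] q_used=3 → run G
t=14: queue=[F,G] q_used=0 → run F
t=15: queue=[F,G] q_used=1 → run F
t=16: queue=[G] q_used=0 → run G
t=17: queue=[G] q_used=1 → run G
t=18: (idle)
t=19: (idle)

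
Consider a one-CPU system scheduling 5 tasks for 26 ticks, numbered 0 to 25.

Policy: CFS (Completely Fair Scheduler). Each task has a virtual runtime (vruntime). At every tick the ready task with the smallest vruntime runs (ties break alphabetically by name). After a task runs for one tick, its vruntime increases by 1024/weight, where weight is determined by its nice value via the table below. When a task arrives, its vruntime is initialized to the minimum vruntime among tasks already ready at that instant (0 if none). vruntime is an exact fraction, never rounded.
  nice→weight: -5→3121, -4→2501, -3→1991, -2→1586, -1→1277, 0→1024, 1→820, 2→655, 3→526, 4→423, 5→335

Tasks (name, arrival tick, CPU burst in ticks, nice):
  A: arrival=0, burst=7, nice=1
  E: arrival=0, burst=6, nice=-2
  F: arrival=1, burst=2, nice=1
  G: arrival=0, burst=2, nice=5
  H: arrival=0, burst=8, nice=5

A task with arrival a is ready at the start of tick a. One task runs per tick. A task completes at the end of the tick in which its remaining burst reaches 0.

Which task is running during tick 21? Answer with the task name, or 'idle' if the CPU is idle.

running at tick 21 = H

t=0: vr[A=0 E=0 G=0 H=0] → run A
t=1: vr[A=256/205 E=0 F=0 G=0 H=0] → run E
t=2: vr[A=256/205 E=512/793 F=0 G=0 H=0] → run F
t=3: vr[A=256/205 E=512/793 F=256/205 G=0 H=0] → run G
t=4: vr[A=256/205 E=512/793 F=256/205 G=1024/335 H=0] → run H
t=5: vr[A=256/205 E=512/793 F=256/205 G=1024/335 H=1024/335] → run E
t=6: vr[A=256/205 E=1024/793 F=256/205 G=1024/335 H=1024/335] → run A
t=7: vr[A=512/205 E=1024/793 F=256/205 G=1024/335 H=1024/335] → run F
t=8: vr[A=512/205 E=1024/793 G=1024/335 H=1024/335] → run E
t=9: vr[A=512/205 E=1536/793 G=1024/335 H=1024/335] → run E
t=10: vr[A=512/205 E=2048/793 G=1024/335 H=1024/335] → run A
t=11: vr[A=768/205 E=2048/793 G=1024/335 H=1024/335] → run E
t=12: vr[A=768/205 E=2560/793 G=1024/335 H=1024/335] → run G
t=13: vr[A=768/205 E=2560/793 H=1024/335] → run H
t=14: vr[A=768/205 E=2560/793 H=2048/335] → run E
t=15: vr[A=768/205 H=2048/335] → run A
t=16: vr[A=1024/205 H=2048/335] → run A
t=17: vr[A=256/41 H=2048/335] → run H
t=18: vr[A=256/41 H=3072/335] → run A
t=19: vr[A=1536/205 H=3072/335] → run A
t=20: vr[H=3072/335] → run H
t=21: vr[H=4096/335] → run H
t=22: vr[H=1024/67] → run H
t=23: vr[H=6144/335] → run H
t=24: vr[H=7168/335] → run H
t=25: (idle)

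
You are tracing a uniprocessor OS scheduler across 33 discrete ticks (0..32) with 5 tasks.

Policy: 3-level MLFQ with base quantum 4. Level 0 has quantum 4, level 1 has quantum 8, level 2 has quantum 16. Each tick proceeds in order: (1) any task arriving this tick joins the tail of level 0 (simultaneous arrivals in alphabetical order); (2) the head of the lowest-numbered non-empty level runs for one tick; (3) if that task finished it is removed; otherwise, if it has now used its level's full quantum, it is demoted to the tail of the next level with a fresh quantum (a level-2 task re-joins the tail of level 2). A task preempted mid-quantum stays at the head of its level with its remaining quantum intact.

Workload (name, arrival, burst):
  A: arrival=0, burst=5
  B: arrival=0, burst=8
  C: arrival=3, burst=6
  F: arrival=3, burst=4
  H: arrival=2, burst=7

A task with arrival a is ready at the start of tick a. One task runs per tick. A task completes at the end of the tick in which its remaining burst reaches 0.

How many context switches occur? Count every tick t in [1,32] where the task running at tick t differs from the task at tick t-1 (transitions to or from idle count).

t=0: L0/L1/L2 = AB/-/- → run A
t=1: L0/L1/L2 = AB/-/- → run A
t=2: L0/L1/L2 = ABH/-/- → run A
t=3: L0/L1/L2 = ABHCF/-/- → run A
t=4: L0/L1/L2 = BHCF/A/- → run B
t=5: L0/L1/L2 = BHCF/A/- → run B
t=6: L0/L1/L2 = BHCF/A/- → run B
t=7: L0/L1/L2 = BHCF/A/- → run B
t=8: L0/L1/L2 = HCF/AB/- → run H
t=9: L0/L1/L2 = HCF/AB/- → run H
t=10: L0/L1/L2 = HCF/AB/- → run H
t=11: L0/L1/L2 = HCF/AB/- → run H
t=12: L0/L1/L2 = CF/ABH/- → run C
t=13: L0/L1/L2 = CF/ABH/- → run C
t=14: L0/L1/L2 = CF/ABH/- → run C
t=15: L0/L1/L2 = CF/ABH/- → run C
t=16: L0/L1/L2 = F/ABHC/- → run F
t=17: L0/L1/L2 = F/ABHC/- → run F
t=18: L0/L1/L2 = F/ABHC/- → run F
t=19: L0/L1/L2 = F/ABHC/- → run F
t=20: L0/L1/L2 = -/ABHC/- → run A
t=21: L0/L1/L2 = -/BHC/- → run B
t=22: L0/L1/L2 = -/BHC/- → run B
t=23: L0/L1/L2 = -/BHC/- → run B
t=24: L0/L1/L2 = -/BHC/- → run B
t=25: L0/L1/L2 = -/HC/- → run H
t=26: L0/L1/L2 = -/HC/- → run H
t=27: L0/L1/L2 = -/HC/- → run H
t=28: L0/L1/L2 = -/C/- → run C
t=29: L0/L1/L2 = -/C/- → run C
t=30: (idle)
t=31: (idle)
t=32: (idle)

context switches = 9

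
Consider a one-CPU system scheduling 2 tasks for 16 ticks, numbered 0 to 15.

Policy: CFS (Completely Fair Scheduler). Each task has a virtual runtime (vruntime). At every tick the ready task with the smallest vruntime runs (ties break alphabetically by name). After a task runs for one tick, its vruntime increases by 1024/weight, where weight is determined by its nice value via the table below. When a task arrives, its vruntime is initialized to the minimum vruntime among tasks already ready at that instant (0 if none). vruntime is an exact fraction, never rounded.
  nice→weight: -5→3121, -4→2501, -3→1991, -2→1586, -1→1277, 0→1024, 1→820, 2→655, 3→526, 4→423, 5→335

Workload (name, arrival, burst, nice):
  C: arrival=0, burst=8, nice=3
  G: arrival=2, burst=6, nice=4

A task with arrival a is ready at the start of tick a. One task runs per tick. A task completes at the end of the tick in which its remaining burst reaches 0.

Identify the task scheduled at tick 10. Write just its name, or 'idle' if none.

running at tick 10 = C

t=0: vr[C=0] → run C
t=1: vr[C=512/263] → run C
t=2: vr[C=1024/263 G=1024/263] → run C
t=3: vr[C=1536/263 G=1024/263] → run G
t=4: vr[C=1536/263 G=702464/111249] → run C
t=5: vr[C=2048/263 G=702464/111249] → run G
t=6: vr[C=2048/263 G=971776/111249] → run C
t=7: vr[C=2560/263 G=971776/111249] → run G
t=8: vr[C=2560/263 G=413696/37083] → run C
t=9: vr[C=3072/263 G=413696/37083] → run G
t=10: vr[C=3072/263 G=1510400/111249] → run C
t=11: vr[C=3584/263 G=1510400/111249] → run G
t=12: vr[C=3584/263 G=1779712/111249] → run C
t=13: vr[G=1779712/111249] → run G
t=14: (idle)
t=15: (idle)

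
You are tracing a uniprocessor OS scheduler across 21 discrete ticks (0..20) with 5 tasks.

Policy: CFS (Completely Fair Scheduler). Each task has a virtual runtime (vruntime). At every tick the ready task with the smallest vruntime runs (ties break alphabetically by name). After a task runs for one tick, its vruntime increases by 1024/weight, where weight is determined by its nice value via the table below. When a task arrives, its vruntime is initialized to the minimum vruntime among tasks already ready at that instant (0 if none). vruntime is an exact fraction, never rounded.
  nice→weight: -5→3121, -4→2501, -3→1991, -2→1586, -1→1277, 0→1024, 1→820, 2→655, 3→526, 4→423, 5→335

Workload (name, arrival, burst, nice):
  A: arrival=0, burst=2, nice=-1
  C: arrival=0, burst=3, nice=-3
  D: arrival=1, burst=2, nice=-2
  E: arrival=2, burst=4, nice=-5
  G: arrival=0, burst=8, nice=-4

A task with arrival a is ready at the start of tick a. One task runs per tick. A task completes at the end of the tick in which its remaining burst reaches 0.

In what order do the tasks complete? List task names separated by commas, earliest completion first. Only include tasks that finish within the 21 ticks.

completion order = D, A, E, C, G

t=0: vr[A=0 C=0 G=0] → run A
t=1: vr[A=1024/1277 C=0 D=0 G=0] → run C
t=2: vr[A=1024/1277 C=1024/1991 D=0 E=0 G=0] → run D
t=3: vr[A=1024/1277 C=1024/1991 D=512/793 E=0 G=0] → run E
t=4: vr[A=1024/1277 C=1024/1991 D=512/793 E=1024/3121 G=0] → run G
t=5: vr[A=1024/1277 C=1024/1991 D=512/793 E=1024/3121 G=1024/2501] → run E
t=6: vr[A=1024/1277 C=1024/1991 D=512/793 E=2048/3121 G=1024/2501] → run G
t=7: vr[A=1024/1277 C=1024/1991 D=512/793 E=2048/3121 G=2048/2501] → run C
t=8: vr[A=1024/1277 C=2048/1991 D=512/793 E=2048/3121 G=2048/2501] → run D
t=9: vr[A=1024/1277 C=2048/1991 E=2048/3121 G=2048/2501] → run E
t=10: vr[A=1024/1277 C=2048/1991 E=3072/3121 G=2048/2501] → run A
t=11: vr[C=2048/1991 E=3072/3121 G=2048/2501] → run G
t=12: vr[C=2048/1991 E=3072/3121 G=3072/2501] → run E
t=13: vr[C=2048/1991 G=3072/2501] → run C
t=14: vr[G=3072/2501] → run G
t=15: vr[G=4096/2501] → run G
t=16: vr[G=5120/2501] → run G
t=17: vr[G=6144/2501] → run G
t=18: vr[G=7168/2501] → run G
t=19: (idle)
t=20: (idle)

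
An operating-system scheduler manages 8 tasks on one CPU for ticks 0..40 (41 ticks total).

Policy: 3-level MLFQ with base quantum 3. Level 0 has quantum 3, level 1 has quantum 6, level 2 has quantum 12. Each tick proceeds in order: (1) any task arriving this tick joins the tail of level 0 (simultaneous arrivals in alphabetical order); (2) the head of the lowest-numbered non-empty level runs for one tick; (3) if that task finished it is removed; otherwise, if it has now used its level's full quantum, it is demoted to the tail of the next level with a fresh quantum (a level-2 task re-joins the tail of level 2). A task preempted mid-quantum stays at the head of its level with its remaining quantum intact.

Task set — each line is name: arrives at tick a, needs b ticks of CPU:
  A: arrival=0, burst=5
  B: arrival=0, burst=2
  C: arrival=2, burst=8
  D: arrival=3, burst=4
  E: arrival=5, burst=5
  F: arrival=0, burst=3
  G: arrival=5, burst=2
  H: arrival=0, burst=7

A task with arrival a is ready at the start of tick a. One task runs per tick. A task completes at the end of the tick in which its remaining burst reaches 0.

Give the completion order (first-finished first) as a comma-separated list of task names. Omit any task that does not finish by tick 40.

completion order = B, F, G, A, H, C, D, E

t=0: L0/L1/L2 = ABFH/-/- → run A
t=1: L0/L1/L2 = ABFH/-/- → run A
t=2: L0/L1/L2 = ABFHC/-/- → run A
t=3: L0/L1/L2 = BFHCD/A/- → run B
t=4: L0/L1/L2 = BFHCD/A/- → run B
t=5: L0/L1/L2 = FHCDEG/A/- → run F
t=6: L0/L1/L2 = FHCDEG/A/- → run F
t=7: L0/L1/L2 = FHCDEG/A/- → run F
t=8: L0/L1/L2 = HCDEG/A/- → run H
t=9: L0/L1/L2 = HCDEG/A/- → run H
t=10: L0/L1/L2 = HCDEG/A/- → run H
t=11: L0/L1/L2 = CDEG/AH/- → run C
t=12: L0/L1/L2 = CDEG/AH/- → run C
t=13: L0/L1/L2 = CDEG/AH/- → run C
t=14: L0/L1/L2 = DEG/AHC/- → run D
t=15: L0/L1/L2 = DEG/AHC/- → run D
t=16: L0/L1/L2 = DEG/AHC/- → run D
t=17: L0/L1/L2 = EG/AHCD/- → run E
t=18: L0/L1/L2 = EG/AHCD/- → run E
t=19: L0/L1/L2 = EG/AHCD/- → run E
t=20: L0/L1/L2 = G/AHCDE/- → run G
t=21: L0/L1/L2 = G/AHCDE/- → run G
t=22: L0/L1/L2 = -/AHCDE/- → run A
t=23: L0/L1/L2 = -/AHCDE/- → run A
t=24: L0/L1/L2 = -/HCDE/- → run H
t=25: L0/L1/L2 = -/HCDE/- → run H
t=26: L0/L1/L2 = -/HCDE/- → run H
t=27: L0/L1/L2 = -/HCDE/- → run H
t=28: L0/L1/L2 = -/CDE/- → run C
t=29: L0/L1/L2 = -/CDE/- → run C
t=30: L0/L1/L2 = -/CDE/- → run C
t=31: L0/L1/L2 = -/CDE/- → run C
t=32: L0/L1/L2 = -/CDE/- → run C
t=33: L0/L1/L2 = -/DE/- → run D
t=34: L0/L1/L2 = -/E/- → run E
t=35: L0/L1/L2 = -/E/- → run E
t=36: (idle)
t=37: (idle)
t=38: (idle)
t=39: (idle)
t=40: (idle)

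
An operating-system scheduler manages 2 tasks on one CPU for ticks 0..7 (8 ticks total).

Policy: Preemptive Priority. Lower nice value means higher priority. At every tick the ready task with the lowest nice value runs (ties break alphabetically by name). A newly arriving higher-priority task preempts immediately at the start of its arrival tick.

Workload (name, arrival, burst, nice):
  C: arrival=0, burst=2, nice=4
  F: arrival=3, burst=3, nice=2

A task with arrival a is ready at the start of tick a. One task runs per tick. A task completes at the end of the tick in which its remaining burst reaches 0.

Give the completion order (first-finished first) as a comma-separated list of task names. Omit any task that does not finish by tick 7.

t=0: ready={C} → run C
t=1: ready={C} → run C
t=2: (idle)
t=3: ready={F} → run F
t=4: ready={F} → run F
t=5: ready={F} → run F
t=6: (idle)
t=7: (idle)

completion order = C, F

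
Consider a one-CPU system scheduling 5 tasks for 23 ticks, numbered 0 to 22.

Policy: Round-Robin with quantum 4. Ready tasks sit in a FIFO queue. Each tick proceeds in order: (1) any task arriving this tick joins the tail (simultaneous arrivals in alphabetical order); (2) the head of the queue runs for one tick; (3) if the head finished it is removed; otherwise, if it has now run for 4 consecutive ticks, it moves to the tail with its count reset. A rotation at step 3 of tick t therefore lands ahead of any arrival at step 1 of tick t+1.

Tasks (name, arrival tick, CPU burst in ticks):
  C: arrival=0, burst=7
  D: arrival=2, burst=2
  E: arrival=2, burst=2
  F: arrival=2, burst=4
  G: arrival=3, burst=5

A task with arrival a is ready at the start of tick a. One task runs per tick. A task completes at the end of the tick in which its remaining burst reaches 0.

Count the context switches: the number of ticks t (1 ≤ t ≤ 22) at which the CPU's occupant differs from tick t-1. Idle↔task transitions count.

context switches = 7

t=0: queue=[C] q_used=0 → run C
t=1: queue=[C] q_used=1 → run C
t=2: queue=[C,D,E,F] q_used=2 → run C
t=3: queue=[C,D,E,F,G] q_used=3 → run C
t=4: queue=[D,E,F,G,C] q_used=0 → run D
t=5: queue=[D,E,F,G,C] q_used=1 → run D
t=6: queue=[E,F,G,C] q_used=0 → run E
t=7: queue=[E,F,G,C] q_used=1 → run E
t=8: queue=[F,G,C] q_used=0 → run F
t=9: queue=[F,G,C] q_used=1 → run F
t=10: queue=[F,G,C] q_used=2 → run F
t=11: queue=[F,G,C] q_used=3 → run F
t=12: queue=[G,C] q_used=0 → run G
t=13: queue=[G,C] q_used=1 → run G
t=14: queue=[G,C] q_used=2 → run G
t=15: queue=[G,C] q_used=3 → run G
t=16: queue=[C,G] q_used=0 → run C
t=17: queue=[C,G] q_used=1 → run C
t=18: queue=[C,G] q_used=2 → run C
t=19: queue=[G] q_used=0 → run G
t=20: (idle)
t=21: (idle)
t=22: (idle)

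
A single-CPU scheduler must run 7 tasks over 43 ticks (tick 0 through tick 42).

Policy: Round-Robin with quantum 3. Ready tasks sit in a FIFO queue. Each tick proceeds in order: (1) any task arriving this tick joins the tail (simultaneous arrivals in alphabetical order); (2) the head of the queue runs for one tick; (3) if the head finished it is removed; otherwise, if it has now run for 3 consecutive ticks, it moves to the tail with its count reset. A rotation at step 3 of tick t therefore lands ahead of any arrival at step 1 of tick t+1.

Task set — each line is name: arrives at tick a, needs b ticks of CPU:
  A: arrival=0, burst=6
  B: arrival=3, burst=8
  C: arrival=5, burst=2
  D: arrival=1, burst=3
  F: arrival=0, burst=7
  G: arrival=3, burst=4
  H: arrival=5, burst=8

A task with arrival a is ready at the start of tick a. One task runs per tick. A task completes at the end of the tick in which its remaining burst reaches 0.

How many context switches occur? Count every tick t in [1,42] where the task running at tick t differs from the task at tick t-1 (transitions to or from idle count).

t=0: queue=[A,F] q_used=0 → run A
t=1: queue=[A,F,D] q_used=1 → run A
t=2: queue=[A,F,D] q_used=2 → run A
t=3: queue=[F,D,A,B,G] q_used=0 → run F
t=4: queue=[F,D,A,B,G] q_used=1 → run F
t=5: queue=[F,D,A,B,G,C,H] q_used=2 → run F
t=6: queue=[D,A,B,G,C,H,F] q_used=0 → run D
t=7: queue=[D,A,B,G,C,H,F] q_used=1 → run D
t=8: queue=[D,A,B,G,C,H,F] q_used=2 → run D
t=9: queue=[A,B,G,C,H,F] q_used=0 → run A
t=10: queue=[A,B,G,C,H,F] q_used=1 → run A
t=11: queue=[A,B,G,C,H,F] q_used=2 → run A
t=12: queue=[B,G,C,H,F] q_used=0 → run B
t=13: queue=[B,G,C,H,F] q_used=1 → run B
t=14: queue=[B,G,C,H,F] q_used=2 → run B
t=15: queue=[G,C,H,F,B] q_used=0 → run G
t=16: queue=[G,C,H,F,B] q_used=1 → run G
t=17: queue=[G,C,H,F,B] q_used=2 → run G
t=18: queue=[C,H,F,B,G] q_used=0 → run C
t=19: queue=[C,H,F,B,G] q_used=1 → run C
t=20: queue=[H,F,B,G] q_used=0 → run H
t=21: queue=[H,F,B,G] q_used=1 → run H
t=22: queue=[H,F,B,G] q_used=2 → run H
t=23: queue=[F,B,G,H] q_used=0 → run F
t=24: queue=[F,B,G,H] q_used=1 → run F
t=25: queue=[F,B,G,H] q_used=2 → run F
t=26: queue=[B,G,H,F] q_used=0 → run B
t=27: queue=[B,G,H,F] q_used=1 → run B
t=28: queue=[B,G,H,F] q_used=2 → run B
t=29: queue=[G,H,F,B] q_used=0 → run G
t=30: queue=[H,F,B] q_used=0 → run H
t=31: queue=[H,F,B] q_used=1 → run H
t=32: queue=[H,F,B] q_used=2 → run H
t=33: queue=[F,B,H] q_used=0 → run F
t=34: queue=[B,H] q_used=0 → run B
t=35: queue=[B,H] q_used=1 → run B
t=36: queue=[H] q_used=0 → run H
t=37: queue=[H] q_used=1 → run H
t=38: (idle)
t=39: (idle)
t=40: (idle)
t=41: (idle)
t=42: (idle)

context switches = 15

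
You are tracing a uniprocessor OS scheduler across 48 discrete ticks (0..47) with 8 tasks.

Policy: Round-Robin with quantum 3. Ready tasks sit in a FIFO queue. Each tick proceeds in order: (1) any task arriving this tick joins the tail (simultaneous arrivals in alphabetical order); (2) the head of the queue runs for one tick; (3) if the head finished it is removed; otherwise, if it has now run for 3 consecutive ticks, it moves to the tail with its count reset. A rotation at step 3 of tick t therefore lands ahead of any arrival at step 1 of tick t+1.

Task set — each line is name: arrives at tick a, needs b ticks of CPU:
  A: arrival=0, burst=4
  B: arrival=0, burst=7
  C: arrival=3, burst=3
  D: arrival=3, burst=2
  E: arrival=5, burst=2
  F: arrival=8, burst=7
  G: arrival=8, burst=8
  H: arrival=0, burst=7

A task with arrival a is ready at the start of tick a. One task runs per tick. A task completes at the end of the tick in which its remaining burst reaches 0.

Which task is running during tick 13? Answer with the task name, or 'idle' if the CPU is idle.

t=0: queue=[A,B,H] q_used=0 → run A
t=1: queue=[A,B,H] q_used=1 → run A
t=2: queue=[A,B,H] q_used=2 → run A
t=3: queue=[B,H,A,C,D] q_used=0 → run B
t=4: queue=[B,H,A,C,D] q_used=1 → run B
t=5: queue=[B,H,A,C,D,E] q_used=2 → run B
t=6: queue=[H,A,C,D,E,B] q_used=0 → run H
t=7: queue=[H,A,C,D,E,B] q_used=1 → run H
t=8: queue=[H,A,C,D,E,B,F,G] q_used=2 → run H
t=9: queue=[A,C,D,E,B,F,G,H] q_used=0 → run A
t=10: queue=[C,D,E,B,F,G,H] q_used=0 → run C
t=11: queue=[C,D,E,B,F,G,H] q_used=1 → run C
t=12: queue=[C,D,E,B,F,G,H] q_used=2 → run C
t=13: queue=[D,E,B,F,G,H] q_used=0 → run D
t=14: queue=[D,E,B,F,G,H] q_used=1 → run D
t=15: queue=[E,B,F,G,H] q_used=0 → run E
t=16: queue=[E,B,F,G,H] q_used=1 → run E
t=17: queue=[B,F,G,H] q_used=0 → run B
t=18: queue=[B,F,G,H] q_used=1 → run B
t=19: queue=[B,F,G,H] q_used=2 → run B
t=20: queue=[F,G,H,B] q_used=0 → run F
t=21: queue=[F,G,H,B] q_used=1 → run F
t=22: queue=[F,G,H,B] q_used=2 → run F
t=23: queue=[G,H,B,F] q_used=0 → run G
t=24: queue=[G,H,B,F] q_used=1 → run G
t=25: queue=[G,H,B,F] q_used=2 → run G
t=26: queue=[H,B,F,G] q_used=0 → run H
t=27: queue=[H,B,F,G] q_used=1 → run H
t=28: queue=[H,B,F,G] q_used=2 → run H
t=29: queue=[B,F,G,H] q_used=0 → run B
t=30: queue=[F,G,H] q_used=0 → run F
t=31: queue=[F,G,H] q_used=1 → run F
t=32: queue=[F,G,H] q_used=2 → run F
t=33: queue=[G,H,F] q_used=0 → run G
t=34: queue=[G,H,F] q_used=1 → run G
t=35: queue=[G,H,F] q_used=2 → run G
t=36: queue=[H,F,G] q_used=0 → run H
t=37: queue=[F,G] q_used=0 → run F
t=38: queue=[G] q_used=0 → run G
t=39: queue=[G] q_used=1 → run G
t=40: (idle)
t=41: (idle)
t=42: (idle)
t=43: (idle)
t=44: (idle)
t=45: (idle)
t=46: (idle)
t=47: (idle)

running at tick 13 = D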